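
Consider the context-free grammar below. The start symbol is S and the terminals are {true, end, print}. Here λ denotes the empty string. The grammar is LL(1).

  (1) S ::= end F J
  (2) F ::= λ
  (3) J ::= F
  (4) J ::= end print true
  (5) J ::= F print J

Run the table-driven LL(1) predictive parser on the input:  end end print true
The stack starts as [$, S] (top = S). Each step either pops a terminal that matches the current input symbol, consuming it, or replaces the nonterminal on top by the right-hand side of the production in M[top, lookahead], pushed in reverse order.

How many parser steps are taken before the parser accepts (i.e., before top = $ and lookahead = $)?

7

     Stack             Input                 Action
  1  $ S               end end print true $  expand S ::= end F J
  2  $ J F end         end end print true $  match end
  3  $ J F             end print true $      expand F ::= λ
  4  $ J               end print true $      expand J ::= end print true
  5  $ true print end  end print true $      match end
  6  $ true print      print true $          match print
  7  $ true            true $                match true
Accept reached after 7 steps.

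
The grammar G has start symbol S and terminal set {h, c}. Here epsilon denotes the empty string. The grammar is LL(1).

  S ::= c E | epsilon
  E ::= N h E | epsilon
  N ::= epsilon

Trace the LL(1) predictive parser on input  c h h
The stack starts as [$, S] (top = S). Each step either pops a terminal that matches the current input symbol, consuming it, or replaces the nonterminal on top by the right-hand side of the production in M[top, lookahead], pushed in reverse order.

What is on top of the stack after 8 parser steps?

E

step 1: stack=$ S  input=c h h $  — expand S ::= c E
step 2: stack=$ E c  input=c h h $  — match c
step 3: stack=$ E  input=h h $  — expand E ::= N h E
step 4: stack=$ E h N  input=h h $  — expand N ::= epsilon
step 5: stack=$ E h  input=h h $  — match h
step 6: stack=$ E  input=h $  — expand E ::= N h E
step 7: stack=$ E h N  input=h $  — expand N ::= epsilon
step 8: stack=$ E h  input=h $  — match h
Stack after step 8: $ E (top = E).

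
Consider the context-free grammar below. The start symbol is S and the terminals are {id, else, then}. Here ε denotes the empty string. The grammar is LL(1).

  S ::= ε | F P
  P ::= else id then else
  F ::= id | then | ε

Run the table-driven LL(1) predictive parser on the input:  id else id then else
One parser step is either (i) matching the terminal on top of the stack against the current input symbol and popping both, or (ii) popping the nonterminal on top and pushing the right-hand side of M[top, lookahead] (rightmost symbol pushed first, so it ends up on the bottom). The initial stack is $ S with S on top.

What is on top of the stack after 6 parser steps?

then

     Stack                Input                   Action
  1  $ S                  id else id then else $  expand S ::= F P
  2  $ P F                id else id then else $  expand F ::= id
  3  $ P id               id else id then else $  match id
  4  $ P                  else id then else $     expand P ::= else id then else
  5  $ else then id else  else id then else $     match else
  6  $ else then id       id then else $          match id
Stack after step 6: $ else then (top = then).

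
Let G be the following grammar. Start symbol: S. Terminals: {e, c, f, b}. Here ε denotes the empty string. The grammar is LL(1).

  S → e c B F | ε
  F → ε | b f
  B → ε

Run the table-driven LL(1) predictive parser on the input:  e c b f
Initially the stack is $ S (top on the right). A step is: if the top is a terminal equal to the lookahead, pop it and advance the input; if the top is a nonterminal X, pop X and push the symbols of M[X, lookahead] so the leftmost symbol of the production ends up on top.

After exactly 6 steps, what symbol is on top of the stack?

f

     Stack      Input      Action
  1  $ S        e c b f $  expand S → e c B F
  2  $ F B c e  e c b f $  match e
  3  $ F B c    c b f $    match c
  4  $ F B      b f $      expand B → ε
  5  $ F        b f $      expand F → b f
  6  $ f b      b f $      match b
Stack after step 6: $ f (top = f).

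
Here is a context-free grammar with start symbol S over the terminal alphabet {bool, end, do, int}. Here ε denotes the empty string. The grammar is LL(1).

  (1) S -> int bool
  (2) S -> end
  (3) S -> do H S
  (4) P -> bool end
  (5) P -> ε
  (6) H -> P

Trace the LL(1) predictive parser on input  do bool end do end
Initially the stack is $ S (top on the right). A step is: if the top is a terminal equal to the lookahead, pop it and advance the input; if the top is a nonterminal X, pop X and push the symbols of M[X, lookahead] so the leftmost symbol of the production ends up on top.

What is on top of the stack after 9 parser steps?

P

     Stack         Input                 Action
  1  $ S           do bool end do end $  expand S -> do H S
  2  $ S H do      do bool end do end $  match do
  3  $ S H         bool end do end $     expand H -> P
  4  $ S P         bool end do end $     expand P -> bool end
  5  $ S end bool  bool end do end $     match bool
  6  $ S end       end do end $          match end
  7  $ S           do end $              expand S -> do H S
  8  $ S H do      do end $              match do
  9  $ S H         end $                 expand H -> P
Stack after step 9: $ S P (top = P).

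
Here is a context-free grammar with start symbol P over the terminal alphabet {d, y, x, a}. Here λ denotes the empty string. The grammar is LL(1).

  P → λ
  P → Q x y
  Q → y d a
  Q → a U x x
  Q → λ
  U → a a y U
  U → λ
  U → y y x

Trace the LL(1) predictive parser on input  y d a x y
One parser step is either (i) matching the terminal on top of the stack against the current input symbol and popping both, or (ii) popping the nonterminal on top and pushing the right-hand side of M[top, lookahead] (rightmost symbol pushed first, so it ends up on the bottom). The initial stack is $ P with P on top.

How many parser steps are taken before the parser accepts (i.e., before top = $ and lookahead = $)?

     Stack        Input        Action
  1  $ P          y d a x y $  expand P → Q x y
  2  $ y x Q      y d a x y $  expand Q → y d a
  3  $ y x a d y  y d a x y $  match y
  4  $ y x a d    d a x y $    match d
  5  $ y x a      a x y $      match a
  6  $ y x        x y $        match x
  7  $ y          y $          match y
Accept reached after 7 steps.

7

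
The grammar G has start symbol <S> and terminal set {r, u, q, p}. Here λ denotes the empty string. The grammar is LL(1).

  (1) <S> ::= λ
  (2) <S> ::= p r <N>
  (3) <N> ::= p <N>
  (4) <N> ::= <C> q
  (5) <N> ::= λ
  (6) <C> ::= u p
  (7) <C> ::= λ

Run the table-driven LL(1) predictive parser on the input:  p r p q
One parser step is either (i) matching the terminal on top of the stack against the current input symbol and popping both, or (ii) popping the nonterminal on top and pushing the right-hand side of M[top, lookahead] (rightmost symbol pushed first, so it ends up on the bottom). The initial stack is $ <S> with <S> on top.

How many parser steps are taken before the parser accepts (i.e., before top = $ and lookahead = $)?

8

step 1: stack=$ <S>  input=p r p q $  — expand <S> ::= p r <N>
step 2: stack=$ <N> r p  input=p r p q $  — match p
step 3: stack=$ <N> r  input=r p q $  — match r
step 4: stack=$ <N>  input=p q $  — expand <N> ::= p <N>
step 5: stack=$ <N> p  input=p q $  — match p
step 6: stack=$ <N>  input=q $  — expand <N> ::= <C> q
step 7: stack=$ q <C>  input=q $  — expand <C> ::= λ
step 8: stack=$ q  input=q $  — match q
Accept reached after 8 steps.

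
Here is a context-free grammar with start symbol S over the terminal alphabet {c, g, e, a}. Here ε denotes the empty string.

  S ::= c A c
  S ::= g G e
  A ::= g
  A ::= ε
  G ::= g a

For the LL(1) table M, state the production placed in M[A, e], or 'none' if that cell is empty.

none

FIRST(S) = {c, g}
FIRST(A) = {ε, g}
FIRST(G) = {g}
FOLLOW(S) includes $ since S is the start symbol.
FOLLOW(A): in S::=c A c, A is followed by c with FIRST {c}. Thus FOLLOW(A) = {c}.
For A ::= g: FIRST(g) = {g}, so it goes in M[A, t] for t ∈ {g}.
For A ::= ε: FIRST(ε) = {ε}, so it goes in M[A, t] for t ∈ {}; since ε ∈ FIRST, also for every t ∈ FOLLOW(A) = {c}.
None of these place a production in M[A, e].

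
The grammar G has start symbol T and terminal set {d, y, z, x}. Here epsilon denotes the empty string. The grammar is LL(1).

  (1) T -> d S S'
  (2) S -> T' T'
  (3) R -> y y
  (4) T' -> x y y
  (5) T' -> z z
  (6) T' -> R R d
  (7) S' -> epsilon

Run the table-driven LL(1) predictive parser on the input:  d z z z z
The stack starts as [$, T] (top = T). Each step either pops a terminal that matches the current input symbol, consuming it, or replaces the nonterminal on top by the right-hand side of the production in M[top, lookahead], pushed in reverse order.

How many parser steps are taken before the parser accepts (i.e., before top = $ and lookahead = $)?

10

step 1: stack=$ T  input=d z z z z $  — expand T -> d S S'
step 2: stack=$ S' S d  input=d z z z z $  — match d
step 3: stack=$ S' S  input=z z z z $  — expand S -> T' T'
step 4: stack=$ S' T' T'  input=z z z z $  — expand T' -> z z
step 5: stack=$ S' T' z z  input=z z z z $  — match z
step 6: stack=$ S' T' z  input=z z z $  — match z
step 7: stack=$ S' T'  input=z z $  — expand T' -> z z
step 8: stack=$ S' z z  input=z z $  — match z
step 9: stack=$ S' z  input=z $  — match z
step 10: stack=$ S'  input=$  — expand S' -> epsilon
Accept reached after 10 steps.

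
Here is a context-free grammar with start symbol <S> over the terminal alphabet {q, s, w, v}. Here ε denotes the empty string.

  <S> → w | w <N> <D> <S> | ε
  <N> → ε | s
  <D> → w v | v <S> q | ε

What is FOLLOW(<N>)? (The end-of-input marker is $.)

{$, q, v, w}

FIRST(<S>): from <S>→w we get {w}; from <S>→w <N> <D> <S> we get {w}; from <S>→ε we get {ε}. So FIRST(<S>) = {ε, w}.
FIRST(<N>): from <N>→ε we get {ε}; from <N>→s we get {s}. So FIRST(<N>) = {ε, s}.
FIRST(<D>): from <D>→w v we get {w}; from <D>→v <S> q we get {v}; from <D>→ε we get {ε}. So FIRST(<D>) = {ε, v, w}.
FOLLOW(<S>) includes $ since <S> is the start symbol.
FOLLOW(<S>): in <S>→w <N> <D> <S>, the suffix after <S> is empty (adds nothing new); in <D>→v <S> q, <S> is followed by q with FIRST {q}. Thus FOLLOW(<S>) = {$, q}.
FOLLOW(<N>): in <S>→w <N> <D> <S>, <N> is followed by <D> <S> with FIRST {ε, v, w}; in <S>→w <N> <D> <S>, the suffix after <N> is nullable, so FOLLOW(<N>) ⊇ FOLLOW(<S>) = {$, q}. Thus FOLLOW(<N>) = {$, q, v, w}.
FOLLOW(<D>): in <S>→w <N> <D> <S>, <D> is followed by <S> with FIRST {ε, w}; in <S>→w <N> <D> <S>, the suffix after <D> is nullable, so FOLLOW(<D>) ⊇ FOLLOW(<S>) = {$, q}. Thus FOLLOW(<D>) = {$, q, w}.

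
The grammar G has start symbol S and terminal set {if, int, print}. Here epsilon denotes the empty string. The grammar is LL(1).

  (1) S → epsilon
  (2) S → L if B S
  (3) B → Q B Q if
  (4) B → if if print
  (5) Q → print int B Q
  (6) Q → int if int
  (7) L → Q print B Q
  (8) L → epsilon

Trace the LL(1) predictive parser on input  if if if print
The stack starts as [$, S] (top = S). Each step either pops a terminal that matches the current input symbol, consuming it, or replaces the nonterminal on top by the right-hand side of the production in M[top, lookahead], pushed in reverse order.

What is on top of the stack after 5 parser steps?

if

     Stack            Input             Action
  1  $ S              if if if print $  expand S → L if B S
  2  $ S B if L       if if if print $  expand L → epsilon
  3  $ S B if         if if if print $  match if
  4  $ S B            if if print $     expand B → if if print
  5  $ S print if if  if if print $     match if
Stack after step 5: $ S print if (top = if).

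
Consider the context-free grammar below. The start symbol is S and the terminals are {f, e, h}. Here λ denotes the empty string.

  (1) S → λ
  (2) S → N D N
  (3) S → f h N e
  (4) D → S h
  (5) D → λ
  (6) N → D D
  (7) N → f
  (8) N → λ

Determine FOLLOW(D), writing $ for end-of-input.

{$, e, f, h}

FIRST(S): from S→λ we get {λ}; from S→N D N we get {λ, f, h}; from S→f h N e we get {f}. So FIRST(S) = {λ, f, h}.
FIRST(D): from D→S h we get {f, h}; from D→λ we get {λ}. So FIRST(D) = {λ, f, h}.
FIRST(N): from N→D D we get {λ, f, h}; from N→f we get {f}; from N→λ we get {λ}. So FIRST(N) = {λ, f, h}.
FOLLOW(S) includes $ since S is the start symbol.
FOLLOW(S): in D→S h, S is followed by h with FIRST {h}. Thus FOLLOW(S) = {$, h}.
FOLLOW(N): in S→N D N (occurrence 1), N is followed by D N with FIRST {λ, f, h}; in S→N D N (occurrence 1), the suffix after N is nullable, so FOLLOW(N) ⊇ FOLLOW(S) = {$, h}; in S→N D N (occurrence 2), the suffix after N is empty, so FOLLOW(N) ⊇ FOLLOW(S) = {$, h}; in S→f h N e, N is followed by e with FIRST {e}. Thus FOLLOW(N) = {$, e, f, h}.
FOLLOW(D): in S→N D N, D is followed by N with FIRST {λ, f, h}; in S→N D N, the suffix after D is nullable, so FOLLOW(D) ⊇ FOLLOW(S) = {$, h}; in N→D D (occurrence 1), D is followed by D with FIRST {λ, f, h}; in N→D D (occurrence 1), the suffix after D is nullable, so FOLLOW(D) ⊇ FOLLOW(N) = {$, e, f, h}; in N→D D (occurrence 2), the suffix after D is empty, so FOLLOW(D) ⊇ FOLLOW(N) = {$, e, f, h}. Thus FOLLOW(D) = {$, e, f, h}.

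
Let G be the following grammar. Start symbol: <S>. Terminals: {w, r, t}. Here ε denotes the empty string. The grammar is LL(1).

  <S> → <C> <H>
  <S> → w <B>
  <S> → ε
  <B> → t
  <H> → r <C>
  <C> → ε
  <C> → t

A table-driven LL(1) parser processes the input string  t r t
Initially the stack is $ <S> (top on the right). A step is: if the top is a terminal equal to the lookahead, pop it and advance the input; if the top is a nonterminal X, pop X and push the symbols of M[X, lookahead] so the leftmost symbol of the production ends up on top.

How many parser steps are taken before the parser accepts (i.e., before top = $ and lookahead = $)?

step 1: stack=$ <S>  input=t r t $  — expand <S> → <C> <H>
step 2: stack=$ <H> <C>  input=t r t $  — expand <C> → t
step 3: stack=$ <H> t  input=t r t $  — match t
step 4: stack=$ <H>  input=r t $  — expand <H> → r <C>
step 5: stack=$ <C> r  input=r t $  — match r
step 6: stack=$ <C>  input=t $  — expand <C> → t
step 7: stack=$ t  input=t $  — match t
Accept reached after 7 steps.

7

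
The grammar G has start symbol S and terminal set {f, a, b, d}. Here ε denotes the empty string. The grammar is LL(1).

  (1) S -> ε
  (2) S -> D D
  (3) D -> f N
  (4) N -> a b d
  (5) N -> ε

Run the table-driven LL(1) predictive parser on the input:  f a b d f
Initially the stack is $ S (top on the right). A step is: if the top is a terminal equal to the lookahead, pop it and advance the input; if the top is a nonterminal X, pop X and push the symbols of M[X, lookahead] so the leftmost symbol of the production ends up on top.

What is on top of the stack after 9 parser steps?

N

     Stack      Input        Action
  1  $ S        f a b d f $  expand S -> D D
  2  $ D D      f a b d f $  expand D -> f N
  3  $ D N f    f a b d f $  match f
  4  $ D N      a b d f $    expand N -> a b d
  5  $ D d b a  a b d f $    match a
  6  $ D d b    b d f $      match b
  7  $ D d      d f $        match d
  8  $ D        f $          expand D -> f N
  9  $ N f      f $          match f
Stack after step 9: $ N (top = N).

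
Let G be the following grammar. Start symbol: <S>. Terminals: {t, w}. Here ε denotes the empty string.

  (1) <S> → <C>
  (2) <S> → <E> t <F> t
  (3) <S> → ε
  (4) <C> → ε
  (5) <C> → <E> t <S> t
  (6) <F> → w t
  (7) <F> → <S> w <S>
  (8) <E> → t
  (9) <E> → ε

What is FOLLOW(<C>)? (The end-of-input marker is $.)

{$, t, w}

FIRST(<E>): from <E>→t we get {t}; from <E>→ε we get {ε}. So FIRST(<E>) = {ε, t}.
FIRST(<C>): from <C>→ε we get {ε}; from <C>→<E> t <S> t we get {t}. So FIRST(<C>) = {ε, t}.
FIRST(<S>): from <S>→<C> we get {ε, t}; from <S>→<E> t <F> t we get {t}; from <S>→ε we get {ε}. So FIRST(<S>) = {ε, t}.
FIRST(<F>): from <F>→w t we get {w}; from <F>→<S> w <S> we get {t, w}. So FIRST(<F>) = {t, w}.
FOLLOW(<S>) includes $ since <S> is the start symbol.
FOLLOW(<F>): in <S>→<E> t <F> t, <F> is followed by t with FIRST {t}. Thus FOLLOW(<F>) = {t}.
FOLLOW(<S>): in <C>→<E> t <S> t, <S> is followed by t with FIRST {t}; in <F>→<S> w <S> (occurrence 1), <S> is followed by w <S> with FIRST {w}; in <F>→<S> w <S> (occurrence 2), the suffix after <S> is empty, so FOLLOW(<S>) ⊇ FOLLOW(<F>) = {t}. Thus FOLLOW(<S>) = {$, t, w}.
FOLLOW(<C>): in <S>→<C>, the suffix after <C> is empty, so FOLLOW(<C>) ⊇ FOLLOW(<S>) = {$, t, w}. Thus FOLLOW(<C>) = {$, t, w}.
FOLLOW(<E>): in <S>→<E> t <F> t, <E> is followed by t <F> t with FIRST {t}; in <C>→<E> t <S> t, <E> is followed by t <S> t with FIRST {t}. Thus FOLLOW(<E>) = {t}.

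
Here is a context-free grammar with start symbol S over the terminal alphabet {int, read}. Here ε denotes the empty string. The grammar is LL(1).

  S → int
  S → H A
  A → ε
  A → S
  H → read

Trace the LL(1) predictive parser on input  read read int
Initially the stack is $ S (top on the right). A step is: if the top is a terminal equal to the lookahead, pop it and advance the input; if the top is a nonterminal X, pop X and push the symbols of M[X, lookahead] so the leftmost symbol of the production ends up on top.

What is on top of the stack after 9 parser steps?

     Stack     Input            Action
  1  $ S       read read int $  expand S → H A
  2  $ A H     read read int $  expand H → read
  3  $ A read  read read int $  match read
  4  $ A       read int $       expand A → S
  5  $ S       read int $       expand S → H A
  6  $ A H     read int $       expand H → read
  7  $ A read  read int $       match read
  8  $ A       int $            expand A → S
  9  $ S       int $            expand S → int
Stack after step 9: $ int (top = int).

int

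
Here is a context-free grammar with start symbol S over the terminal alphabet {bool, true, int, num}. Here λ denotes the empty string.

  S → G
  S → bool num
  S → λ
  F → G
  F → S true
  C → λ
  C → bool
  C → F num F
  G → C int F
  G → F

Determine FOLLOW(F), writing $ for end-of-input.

FIRST(S) = {λ, bool, int, true}  (via G)
FIRST(F) = {bool, int, true}  (via G, S true)
FIRST(C) = {λ, bool, int, true}  (via F num F)
FIRST(G) = {bool, int, true}  (via C int F, F)
FOLLOW(S) includes $ since S is the start symbol.
FOLLOW(S): in F→S true, S is followed by true with FIRST {true}. Thus FOLLOW(S) = {$, true}.
FOLLOW(C): in G→C int F, C is followed by int F with FIRST {int}. Thus FOLLOW(C) = {int}.
FOLLOW(F): in C→F num F (occurrence 1), F is followed by num F with FIRST {num}; in C→F num F (occurrence 2), the suffix after F is empty, so FOLLOW(F) ⊇ FOLLOW(C) = {int}; in G→C int F, the suffix after F is empty, so FOLLOW(F) ⊇ FOLLOW(G) = {$, int, num, true}; in G→F, the suffix after F is empty, so FOLLOW(F) ⊇ FOLLOW(G) = {$, int, num, true}. Thus FOLLOW(F) = {$, int, num, true}.
FOLLOW(G): in S→G, the suffix after G is empty, so FOLLOW(G) ⊇ FOLLOW(S) = {$, true}; in F→G, the suffix after G is empty, so FOLLOW(G) ⊇ FOLLOW(F) = {$, int, num, true}. Thus FOLLOW(G) = {$, int, num, true}.

{$, int, num, true}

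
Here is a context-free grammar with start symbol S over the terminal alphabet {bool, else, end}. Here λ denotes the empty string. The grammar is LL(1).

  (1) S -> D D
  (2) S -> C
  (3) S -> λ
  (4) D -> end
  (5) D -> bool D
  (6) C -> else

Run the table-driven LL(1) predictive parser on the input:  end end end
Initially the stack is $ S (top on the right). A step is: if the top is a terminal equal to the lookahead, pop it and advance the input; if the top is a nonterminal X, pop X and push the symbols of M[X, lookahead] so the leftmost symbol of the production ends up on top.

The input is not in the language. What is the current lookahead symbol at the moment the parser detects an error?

     Stack    Input          Action
  1  $ S      end end end $  expand S -> D D
  2  $ D D    end end end $  expand D -> end
  3  $ D end  end end end $  match end
  4  $ D      end end $      expand D -> end
  5  $ end    end end $      match end
  6  $        end $          error: stack empty but input remains

end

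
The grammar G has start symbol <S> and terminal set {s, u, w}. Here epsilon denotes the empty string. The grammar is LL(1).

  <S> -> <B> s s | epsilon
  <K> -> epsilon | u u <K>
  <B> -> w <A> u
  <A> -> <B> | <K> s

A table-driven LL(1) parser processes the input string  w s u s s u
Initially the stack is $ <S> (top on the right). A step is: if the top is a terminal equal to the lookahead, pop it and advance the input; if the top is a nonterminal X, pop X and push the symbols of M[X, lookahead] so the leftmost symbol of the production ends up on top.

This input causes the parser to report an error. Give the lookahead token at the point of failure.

u

      Stack          Input          Action
   1  $ <S>          w s u s s u $  expand <S> -> <B> s s
   2  $ s s <B>      w s u s s u $  expand <B> -> w <A> u
   3  $ s s u <A> w  w s u s s u $  match w
   4  $ s s u <A>    s u s s u $    expand <A> -> <K> s
   5  $ s s u s <K>  s u s s u $    expand <K> -> epsilon
   6  $ s s u s      s u s s u $    match s
   7  $ s s u        u s s u $      match u
   8  $ s s          s s u $        match s
   9  $ s            s u $          match s
  10  $              u $            error: stack empty but input remains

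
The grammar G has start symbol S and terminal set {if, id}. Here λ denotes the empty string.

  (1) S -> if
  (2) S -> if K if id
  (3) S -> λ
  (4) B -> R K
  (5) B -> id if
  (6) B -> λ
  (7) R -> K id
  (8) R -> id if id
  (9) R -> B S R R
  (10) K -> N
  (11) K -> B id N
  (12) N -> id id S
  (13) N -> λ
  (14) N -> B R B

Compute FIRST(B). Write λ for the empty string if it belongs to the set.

FIRST(S) = {λ, if}
FIRST(B) = {λ, id, if}  (via R K)
FIRST(R) = {id, if}  (via K id, B S R R)
FIRST(N) = {λ, id, if}  (via B R B)
FIRST(K) = {λ, id, if}  (via N, B id N)

{λ, id, if}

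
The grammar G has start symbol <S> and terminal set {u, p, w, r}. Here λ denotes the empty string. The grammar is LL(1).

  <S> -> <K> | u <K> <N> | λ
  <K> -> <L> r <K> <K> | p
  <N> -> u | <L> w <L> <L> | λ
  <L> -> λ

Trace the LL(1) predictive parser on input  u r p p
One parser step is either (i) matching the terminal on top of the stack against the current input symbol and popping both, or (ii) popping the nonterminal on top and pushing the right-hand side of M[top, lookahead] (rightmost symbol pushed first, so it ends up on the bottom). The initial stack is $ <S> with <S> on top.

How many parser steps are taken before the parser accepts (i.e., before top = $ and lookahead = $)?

      Stack                Input      Action
   1  $ <S>                u r p p $  expand <S> -> u <K> <N>
   2  $ <N> <K> u          u r p p $  match u
   3  $ <N> <K>            r p p $    expand <K> -> <L> r <K> <K>
   4  $ <N> <K> <K> r <L>  r p p $    expand <L> -> λ
   5  $ <N> <K> <K> r      r p p $    match r
   6  $ <N> <K> <K>        p p $      expand <K> -> p
   7  $ <N> <K> p          p p $      match p
   8  $ <N> <K>            p $        expand <K> -> p
   9  $ <N> p              p $        match p
  10  $ <N>                $          expand <N> -> λ
Accept reached after 10 steps.

10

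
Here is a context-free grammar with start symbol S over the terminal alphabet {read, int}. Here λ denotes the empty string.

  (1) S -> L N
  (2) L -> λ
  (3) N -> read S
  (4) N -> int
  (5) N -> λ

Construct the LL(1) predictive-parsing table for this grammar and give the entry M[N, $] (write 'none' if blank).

N -> λ

FIRST(L) = {λ}
FIRST(N) = {λ, int, read}
FIRST(S) = {λ, int, read}  (via L N)
FOLLOW(S) includes $ since S is the start symbol.
FOLLOW(S): in N->read S, the suffix after S is empty, so FOLLOW(S) ⊇ FOLLOW(N) = {$}. Thus FOLLOW(S) = {$}.
FOLLOW(N): in S->L N, the suffix after N is empty, so FOLLOW(N) ⊇ FOLLOW(S) = {$}. Thus FOLLOW(N) = {$}.
For N -> read S: FIRST(read S) = {read}, so it goes in M[N, t] for t ∈ {read}.
For N -> int: FIRST(int) = {int}, so it goes in M[N, t] for t ∈ {int}.
For N -> λ: FIRST(λ) = {λ}, so it goes in M[N, t] for t ∈ {}; since λ ∈ FIRST, also for every t ∈ FOLLOW(N) = {$}.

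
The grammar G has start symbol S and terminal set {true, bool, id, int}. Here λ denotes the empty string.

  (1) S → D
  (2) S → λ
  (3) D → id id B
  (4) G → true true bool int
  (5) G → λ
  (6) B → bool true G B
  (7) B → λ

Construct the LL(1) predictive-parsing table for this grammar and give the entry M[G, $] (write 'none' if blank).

FIRST(D) = {id}
FIRST(G) = {λ, true}
FIRST(B) = {λ, bool}
FIRST(S) = {λ, id}  (via D)
FOLLOW(S) includes $ since S is the start symbol.
FOLLOW(B): in D→id id B, the suffix after B is empty, so FOLLOW(B) ⊇ FOLLOW(D) = {$}; in B→bool true G B, the suffix after B is empty (adds nothing new). Thus FOLLOW(B) = {$}.
FOLLOW(G): in B→bool true G B, G is followed by B with FIRST {λ, bool}; in B→bool true G B, the suffix after G is nullable, so FOLLOW(G) ⊇ FOLLOW(B) = {$}. Thus FOLLOW(G) = {$, bool}.
For G → true true bool int: FIRST(true true bool int) = {true}, so it goes in M[G, t] for t ∈ {true}.
For G → λ: FIRST(λ) = {λ}, so it goes in M[G, t] for t ∈ {}; since λ ∈ FIRST, also for every t ∈ FOLLOW(G) = {$, bool}.

G → λ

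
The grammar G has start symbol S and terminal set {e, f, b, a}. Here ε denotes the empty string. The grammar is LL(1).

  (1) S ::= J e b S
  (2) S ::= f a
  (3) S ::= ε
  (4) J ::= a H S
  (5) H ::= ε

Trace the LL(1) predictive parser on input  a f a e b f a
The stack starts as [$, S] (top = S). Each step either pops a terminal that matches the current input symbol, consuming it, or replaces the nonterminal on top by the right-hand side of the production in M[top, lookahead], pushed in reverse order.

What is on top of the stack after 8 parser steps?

     Stack          Input            Action
  1  $ S            a f a e b f a $  expand S ::= J e b S
  2  $ S b e J      a f a e b f a $  expand J ::= a H S
  3  $ S b e S H a  a f a e b f a $  match a
  4  $ S b e S H    f a e b f a $    expand H ::= ε
  5  $ S b e S      f a e b f a $    expand S ::= f a
  6  $ S b e a f    f a e b f a $    match f
  7  $ S b e a      a e b f a $      match a
  8  $ S b e        e b f a $        match e
Stack after step 8: $ S b (top = b).

b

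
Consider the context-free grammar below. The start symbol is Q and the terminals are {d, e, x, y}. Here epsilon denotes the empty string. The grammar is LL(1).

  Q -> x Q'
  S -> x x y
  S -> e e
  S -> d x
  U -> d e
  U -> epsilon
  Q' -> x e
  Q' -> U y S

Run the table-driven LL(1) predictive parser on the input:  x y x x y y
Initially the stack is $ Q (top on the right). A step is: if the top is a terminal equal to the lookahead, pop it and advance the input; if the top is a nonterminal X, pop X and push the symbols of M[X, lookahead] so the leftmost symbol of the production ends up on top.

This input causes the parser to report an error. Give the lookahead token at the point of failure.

step 1: stack=$ Q  input=x y x x y y $  — expand Q -> x Q'
step 2: stack=$ Q' x  input=x y x x y y $  — match x
step 3: stack=$ Q'  input=y x x y y $  — expand Q' -> U y S
step 4: stack=$ S y U  input=y x x y y $  — expand U -> epsilon
step 5: stack=$ S y  input=y x x y y $  — match y
step 6: stack=$ S  input=x x y y $  — expand S -> x x y
step 7: stack=$ y x x  input=x x y y $  — match x
step 8: stack=$ y x  input=x y y $  — match x
step 9: stack=$ y  input=y y $  — match y
step 10: stack=$  input=y $  — error: stack empty but input remains

y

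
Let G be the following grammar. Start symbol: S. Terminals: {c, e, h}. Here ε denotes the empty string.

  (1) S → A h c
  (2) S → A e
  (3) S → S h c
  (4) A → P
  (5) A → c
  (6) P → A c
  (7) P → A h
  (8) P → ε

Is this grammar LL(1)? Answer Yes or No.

No

FIRST(S) = {c, e, h}
FIRST(A) = {ε, c, h}
FIRST(P) = {ε, c, h}
FOLLOW(S) = {$, h}
FOLLOW(A) = {c, e, h}
FOLLOW(P) = {c, e, h}
Cell M[A, c] receives both A → P and A → c — the grammar is not LL(1).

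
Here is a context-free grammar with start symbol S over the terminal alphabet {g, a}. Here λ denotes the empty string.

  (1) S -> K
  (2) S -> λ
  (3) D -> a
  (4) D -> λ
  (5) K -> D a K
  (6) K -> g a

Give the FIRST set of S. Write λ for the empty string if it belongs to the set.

{λ, a, g}

FIRST(D) = {λ, a}
FIRST(K) = {a, g}  (via D a K)
FIRST(S) = {λ, a, g}  (via K)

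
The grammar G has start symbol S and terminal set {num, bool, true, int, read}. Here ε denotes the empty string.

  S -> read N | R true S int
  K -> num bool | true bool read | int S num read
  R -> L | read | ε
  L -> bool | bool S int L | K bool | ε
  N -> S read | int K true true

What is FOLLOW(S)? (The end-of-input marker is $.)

FIRST(K) = {int, num, true}
FIRST(L) = {ε, bool, int, num, true}  (via K bool)
FIRST(R) = {ε, bool, int, num, read, true}  (via L)
FIRST(S) = {bool, int, num, read, true}  (via R true S int)
FIRST(N) = {bool, int, num, read, true}  (via S read)
FOLLOW(S) includes $ since S is the start symbol.
FOLLOW(S): in S->R true S int, S is followed by int with FIRST {int}; in K->int S num read, S is followed by num read with FIRST {num}; in L->bool S int L, S is followed by int L with FIRST {int}; in N->S read, S is followed by read with FIRST {read}. Thus FOLLOW(S) = {$, int, num, read}.
FOLLOW(K): in L->K bool, K is followed by bool with FIRST {bool}; in N->int K true true, K is followed by true true with FIRST {true}. Thus FOLLOW(K) = {bool, true}.
FOLLOW(R): in S->R true S int, R is followed by true S int with FIRST {true}. Thus FOLLOW(R) = {true}.
FOLLOW(L): in R->L, the suffix after L is empty, so FOLLOW(L) ⊇ FOLLOW(R) = {true}; in L->bool S int L, the suffix after L is empty (adds nothing new). Thus FOLLOW(L) = {true}.
FOLLOW(N): in S->read N, the suffix after N is empty, so FOLLOW(N) ⊇ FOLLOW(S) = {$, int, num, read}. Thus FOLLOW(N) = {$, int, num, read}.

{$, int, num, read}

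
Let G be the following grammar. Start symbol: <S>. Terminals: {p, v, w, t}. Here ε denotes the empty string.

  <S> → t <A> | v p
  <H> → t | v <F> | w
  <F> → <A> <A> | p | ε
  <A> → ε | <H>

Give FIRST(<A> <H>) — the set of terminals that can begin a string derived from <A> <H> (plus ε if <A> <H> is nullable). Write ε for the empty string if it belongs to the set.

{t, v, w}

FIRST(<S>) = {t, v}
FIRST(<H>) = {t, v, w}
FIRST(<A>) = {ε, t, v, w}  (via <H>)
FIRST(<F>) = {ε, p, t, v, w}  (via <A> <A>)
FIRST(<A> <H>): take FIRST of each symbol in turn, carrying on past any symbol whose FIRST contains ε; result {t, v, w}.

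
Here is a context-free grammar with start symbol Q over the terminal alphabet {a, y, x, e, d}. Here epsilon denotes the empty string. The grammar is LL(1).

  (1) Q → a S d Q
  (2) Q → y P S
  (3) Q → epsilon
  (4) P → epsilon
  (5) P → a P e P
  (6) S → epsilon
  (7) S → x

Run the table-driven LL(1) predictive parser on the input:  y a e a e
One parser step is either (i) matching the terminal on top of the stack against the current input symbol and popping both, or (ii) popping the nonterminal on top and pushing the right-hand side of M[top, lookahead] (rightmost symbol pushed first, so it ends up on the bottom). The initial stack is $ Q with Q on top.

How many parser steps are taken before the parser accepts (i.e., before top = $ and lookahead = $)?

step 1: stack=$ Q  input=y a e a e $  — expand Q → y P S
step 2: stack=$ S P y  input=y a e a e $  — match y
step 3: stack=$ S P  input=a e a e $  — expand P → a P e P
step 4: stack=$ S P e P a  input=a e a e $  — match a
step 5: stack=$ S P e P  input=e a e $  — expand P → epsilon
step 6: stack=$ S P e  input=e a e $  — match e
step 7: stack=$ S P  input=a e $  — expand P → a P e P
step 8: stack=$ S P e P a  input=a e $  — match a
step 9: stack=$ S P e P  input=e $  — expand P → epsilon
step 10: stack=$ S P e  input=e $  — match e
step 11: stack=$ S P  input=$  — expand P → epsilon
step 12: stack=$ S  input=$  — expand S → epsilon
Accept reached after 12 steps.

12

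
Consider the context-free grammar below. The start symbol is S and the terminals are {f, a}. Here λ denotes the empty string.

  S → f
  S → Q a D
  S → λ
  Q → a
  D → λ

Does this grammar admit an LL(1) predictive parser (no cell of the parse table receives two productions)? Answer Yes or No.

FIRST(S) = {λ, a, f}
FIRST(Q) = {a}
FIRST(D) = {λ}
FOLLOW(S) = {$}
FOLLOW(Q) = {a}
FOLLOW(D) = {$}
Each cell of M receives at most one production.

Yes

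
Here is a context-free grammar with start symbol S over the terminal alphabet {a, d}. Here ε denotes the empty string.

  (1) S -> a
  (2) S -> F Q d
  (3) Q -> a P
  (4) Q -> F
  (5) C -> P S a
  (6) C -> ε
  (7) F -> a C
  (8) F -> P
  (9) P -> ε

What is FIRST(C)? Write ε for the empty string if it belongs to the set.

{ε, a, d}

FIRST(P) = {ε}
FIRST(F) = {ε, a}  (via P)
FIRST(Q) = {ε, a}  (via F)
FIRST(S) = {a, d}  (via F Q d)
FIRST(C) = {ε, a, d}  (via P S a)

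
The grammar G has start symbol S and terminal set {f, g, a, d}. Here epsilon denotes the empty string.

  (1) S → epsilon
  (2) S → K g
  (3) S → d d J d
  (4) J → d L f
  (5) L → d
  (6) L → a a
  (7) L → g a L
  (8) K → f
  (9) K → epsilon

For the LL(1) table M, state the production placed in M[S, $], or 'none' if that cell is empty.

FIRST(J): from J→d L f we get {d}. So FIRST(J) = {d}.
FIRST(L): from L→d we get {d}; from L→a a we get {a}; from L→g a L we get {g}. So FIRST(L) = {a, d, g}.
FIRST(K): from K→f we get {f}; from K→epsilon we get {epsilon}. So FIRST(K) = {epsilon, f}.
FIRST(S): from S→epsilon we get {epsilon}; from S→K g we get {f, g}; from S→d d J d we get {d}. So FIRST(S) = {epsilon, d, f, g}.
FOLLOW(S) includes $ since S is the start symbol.
FOLLOW(S): S appears on no right-hand side. Thus FOLLOW(S) = {$}.
For S → epsilon: FIRST(epsilon) = {epsilon}, so it goes in M[S, t] for t ∈ {}; since epsilon ∈ FIRST, also for every t ∈ FOLLOW(S) = {$}.
For S → K g: FIRST(K g) = {f, g}, so it goes in M[S, t] for t ∈ {f, g}.
For S → d d J d: FIRST(d d J d) = {d}, so it goes in M[S, t] for t ∈ {d}.

S → epsilon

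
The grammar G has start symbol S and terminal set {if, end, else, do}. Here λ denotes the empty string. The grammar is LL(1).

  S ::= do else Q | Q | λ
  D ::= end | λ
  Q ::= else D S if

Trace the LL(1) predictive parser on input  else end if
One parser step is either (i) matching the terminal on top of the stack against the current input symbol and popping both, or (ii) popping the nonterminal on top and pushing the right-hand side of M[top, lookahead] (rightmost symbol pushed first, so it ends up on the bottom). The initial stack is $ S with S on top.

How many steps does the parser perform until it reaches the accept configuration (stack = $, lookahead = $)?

7

     Stack          Input          Action
  1  $ S            else end if $  expand S ::= Q
  2  $ Q            else end if $  expand Q ::= else D S if
  3  $ if S D else  else end if $  match else
  4  $ if S D       end if $       expand D ::= end
  5  $ if S end     end if $       match end
  6  $ if S         if $           expand S ::= λ
  7  $ if           if $           match if
Accept reached after 7 steps.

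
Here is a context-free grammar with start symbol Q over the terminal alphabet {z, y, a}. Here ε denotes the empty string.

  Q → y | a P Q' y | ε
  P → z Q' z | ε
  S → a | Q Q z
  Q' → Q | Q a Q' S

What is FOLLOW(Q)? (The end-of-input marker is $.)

FIRST(Q): from Q→y we get {y}; from Q→a P Q' y we get {a}; from Q→ε we get {ε}. So FIRST(Q) = {ε, a, y}.
FIRST(P): from P→z Q' z we get {z}; from P→ε we get {ε}. So FIRST(P) = {ε, z}.
FIRST(S): from S→a we get {a}; from S→Q Q z we get {a, y, z}. So FIRST(S) = {a, y, z}.
FIRST(Q'): from Q'→Q we get {ε, a, y}; from Q'→Q a Q' S we get {a, y}. So FIRST(Q') = {ε, a, y}.
FOLLOW(Q) includes $ since Q is the start symbol.
FOLLOW(P): in Q→a P Q' y, P is followed by Q' y with FIRST {a, y}. Thus FOLLOW(P) = {a, y}.
FOLLOW(Q'): in Q→a P Q' y, Q' is followed by y with FIRST {y}; in P→z Q' z, Q' is followed by z with FIRST {z}; in Q'→Q a Q' S, Q' is followed by S with FIRST {a, y, z}. Thus FOLLOW(Q') = {a, y, z}.
FOLLOW(Q): in S→Q Q z (occurrence 1), Q is followed by Q z with FIRST {a, y, z}; in S→Q Q z (occurrence 2), Q is followed by z with FIRST {z}; in Q'→Q, the suffix after Q is empty, so FOLLOW(Q) ⊇ FOLLOW(Q') = {a, y, z}; in Q'→Q a Q' S, Q is followed by a Q' S with FIRST {a}. Thus FOLLOW(Q) = {$, a, y, z}.
FOLLOW(S): in Q'→Q a Q' S, the suffix after S is empty, so FOLLOW(S) ⊇ FOLLOW(Q') = {a, y, z}. Thus FOLLOW(S) = {a, y, z}.

{$, a, y, z}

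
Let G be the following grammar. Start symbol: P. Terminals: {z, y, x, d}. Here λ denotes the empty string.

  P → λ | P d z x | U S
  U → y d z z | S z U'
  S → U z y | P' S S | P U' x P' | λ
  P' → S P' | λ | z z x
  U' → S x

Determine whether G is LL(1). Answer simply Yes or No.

No

FIRST(P) = {λ, d, x, y, z}
FIRST(U) = {d, x, y, z}
FIRST(S) = {λ, d, x, y, z}
FIRST(P') = {λ, d, x, y, z}
FIRST(U') = {d, x, y, z}
FOLLOW(P) = {$, d, x, y, z}
FOLLOW(U) = {$, d, x, y, z}
FOLLOW(S) = {$, d, x, y, z}
FOLLOW(P') = {$, d, x, y, z}
FOLLOW(U') = {$, d, x, y, z}
Cell M[P, d] receives both P → λ and P → P d z x and P → U S — the grammar is not LL(1).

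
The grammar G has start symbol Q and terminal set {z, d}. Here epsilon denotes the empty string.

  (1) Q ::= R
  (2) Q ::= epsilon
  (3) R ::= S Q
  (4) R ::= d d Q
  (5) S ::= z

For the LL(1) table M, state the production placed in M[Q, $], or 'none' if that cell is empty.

FIRST(S): from S::=z we get {z}. So FIRST(S) = {z}.
FIRST(R): from R::=S Q we get {z}; from R::=d d Q we get {d}. So FIRST(R) = {d, z}.
FIRST(Q): from Q::=R we get {d, z}; from Q::=epsilon we get {epsilon}. So FIRST(Q) = {epsilon, d, z}.
FOLLOW(Q) includes $ since Q is the start symbol.
FOLLOW(Q): in R::=S Q, the suffix after Q is empty, so FOLLOW(Q) ⊇ FOLLOW(R) = {$}; in R::=d d Q, the suffix after Q is empty, so FOLLOW(Q) ⊇ FOLLOW(R) = {$}. Thus FOLLOW(Q) = {$}.
FOLLOW(R): in Q::=R, the suffix after R is empty, so FOLLOW(R) ⊇ FOLLOW(Q) = {$}. Thus FOLLOW(R) = {$}.
For Q ::= R: FIRST(R) = {d, z}, so it goes in M[Q, t] for t ∈ {d, z}.
For Q ::= epsilon: FIRST(epsilon) = {epsilon}, so it goes in M[Q, t] for t ∈ {}; since epsilon ∈ FIRST, also for every t ∈ FOLLOW(Q) = {$}.

Q ::= epsilon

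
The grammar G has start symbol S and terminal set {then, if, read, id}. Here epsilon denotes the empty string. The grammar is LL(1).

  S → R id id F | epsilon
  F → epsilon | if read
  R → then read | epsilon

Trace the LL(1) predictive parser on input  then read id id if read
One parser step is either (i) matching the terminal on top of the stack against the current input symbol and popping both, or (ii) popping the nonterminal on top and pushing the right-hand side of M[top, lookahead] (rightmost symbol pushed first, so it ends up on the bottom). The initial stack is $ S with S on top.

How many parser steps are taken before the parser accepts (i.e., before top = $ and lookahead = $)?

     Stack                Input                      Action
  1  $ S                  then read id id if read $  expand S → R id id F
  2  $ F id id R          then read id id if read $  expand R → then read
  3  $ F id id read then  then read id id if read $  match then
  4  $ F id id read       read id id if read $       match read
  5  $ F id id            id id if read $            match id
  6  $ F id               id if read $               match id
  7  $ F                  if read $                  expand F → if read
  8  $ read if            if read $                  match if
  9  $ read               read $                     match read
Accept reached after 9 steps.

9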